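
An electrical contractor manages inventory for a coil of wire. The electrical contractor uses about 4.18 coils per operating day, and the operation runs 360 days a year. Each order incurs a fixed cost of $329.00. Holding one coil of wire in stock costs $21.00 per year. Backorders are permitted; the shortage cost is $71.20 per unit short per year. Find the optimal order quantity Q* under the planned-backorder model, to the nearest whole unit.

Annual demand D = 4.18 × 360 = 1,504.8.
With planned backorders, Q* = √(2DS/H) · √((H+B)/B).
√(2DS/H) = √(2 × 1,504.8 × 329 / 21) = 217.141.
√((H+B)/B) = √((21+71.2)/71.2) = 1.1380.
Q* ≈ 247.097.

Q* ≈ 247 coils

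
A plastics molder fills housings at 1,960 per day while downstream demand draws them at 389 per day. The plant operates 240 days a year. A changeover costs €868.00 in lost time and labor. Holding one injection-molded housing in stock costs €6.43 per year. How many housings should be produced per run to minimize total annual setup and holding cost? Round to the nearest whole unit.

Q* ≈ 5,608 housings

Annual demand D = 389 × 240 = 93,360.
Production build-up factor (1 − d/p) = 1 − 389/1,960 = 0.8015.
Q* = √(2DS / (H(1 − d/p))) = √(2 × 93,360 × 868 / (6.43 × 0.8015)).
= √(162,072,960 / 5.1538) ≈ 5607.764.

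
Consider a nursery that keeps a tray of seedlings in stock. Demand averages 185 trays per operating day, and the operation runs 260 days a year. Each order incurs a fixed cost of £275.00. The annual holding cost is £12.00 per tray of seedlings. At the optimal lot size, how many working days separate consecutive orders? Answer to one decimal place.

T ≈ 8.0 days

Annual demand D = 185 × 260 = 48,100.
EOQ = √(2DS/H) = √(2 × 48,100 × 275 / 12) ≈ 1484.78.
Cycle time = Q*/D × 260 = 1484.78 / 48,100 × 260 ≈ 8.026 days.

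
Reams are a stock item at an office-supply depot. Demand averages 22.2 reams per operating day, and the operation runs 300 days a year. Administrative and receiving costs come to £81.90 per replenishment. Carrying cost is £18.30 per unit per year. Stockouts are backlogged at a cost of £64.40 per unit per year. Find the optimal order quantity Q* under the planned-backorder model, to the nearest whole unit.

Annual demand D = 22.2 × 300 = 6,660.
With planned backorders, Q* = √(2DS/H) · √((H+B)/B).
√(2DS/H) = √(2 × 6,660 × 81.9 / 18.3) = 244.157.
√((H+B)/B) = √((18.3+64.4)/64.4) = 1.1332.
Q* ≈ 276.680.

Q* ≈ 277 reams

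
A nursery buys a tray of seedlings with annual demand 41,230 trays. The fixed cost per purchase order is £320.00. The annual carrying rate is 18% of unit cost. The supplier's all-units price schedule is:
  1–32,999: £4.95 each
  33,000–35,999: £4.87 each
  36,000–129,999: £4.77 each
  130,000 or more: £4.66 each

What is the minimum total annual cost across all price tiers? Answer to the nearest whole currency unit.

TC* ≈ £208,937

Holding cost per unit per year at price C is H = 0.18·C.
Evaluate total cost at each tier's feasible EOQ or, if the EOQ is below the tier, at the tier's minimum quantity.
EOQ at £4.95 = 5442.0 (feasible in tier 1): TC = 41,230×£4.95 + (41,230/5442.0)×320 + (5442.0/2)×0.18×£4.95 = £208,937.31.
EOQ at £4.87 = 5486.5 < 33000, so use break Q=33000: TC = 41,230×£4.87 + (41,230/33000.0)×320 + (33000.0/2)×0.18×£4.87 = £215,653.81.
EOQ at £4.77 = 5543.7 < 36000, so use break Q=36000: TC = 41,230×£4.77 + (41,230/36000.0)×320 + (36000.0/2)×0.18×£4.77 = £212,488.39.
EOQ at £4.66 = 5608.8 < 130000, so use break Q=130000: TC = 41,230×£4.66 + (41,230/130000.0)×320 + (130000.0/2)×0.18×£4.66 = £246,755.29.
Lowest total cost among the candidates is at Q = 5442.0.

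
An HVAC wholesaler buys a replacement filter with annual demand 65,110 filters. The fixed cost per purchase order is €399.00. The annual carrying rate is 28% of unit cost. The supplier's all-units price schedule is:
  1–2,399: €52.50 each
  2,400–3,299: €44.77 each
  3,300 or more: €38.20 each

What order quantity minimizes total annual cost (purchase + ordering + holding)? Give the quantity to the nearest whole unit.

Holding cost per unit per year at price C is H = 0.28·C.
Candidates are each tier's EOQ (if it falls in that tier) and each price-break quantity.
EOQ at €52.50 = 1880.0 (feasible in tier 1): TC = 65,110×€52.50 + (65,110/1880.0)×399 + (1880.0/2)×0.28×€52.50 = €3,445,911.56.
EOQ at €44.77 = 2035.9 < 2400, so use break Q=2400: TC = 65,110×€44.77 + (65,110/2400.0)×399 + (2400.0/2)×0.28×€44.77 = €2,940,841.96.
EOQ at €38.20 = 2204.0 < 3300, so use break Q=3300: TC = 65,110×€38.20 + (65,110/3300.0)×399 + (3300.0/2)×0.28×€38.20 = €2,512,722.79.
Lowest total cost is €2,512,722.79 at Q = 3300.0.

Q* ≈ 3,300 filters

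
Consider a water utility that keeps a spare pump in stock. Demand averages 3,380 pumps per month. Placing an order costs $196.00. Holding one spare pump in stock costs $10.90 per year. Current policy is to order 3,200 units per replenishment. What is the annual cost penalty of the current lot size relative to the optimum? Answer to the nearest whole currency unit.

Annual demand D = 3,380 × 12 = 40,560.
EOQ = √(2DS/H) = √(2 × 40,560 × 196 / 10.9) ≈ 1207.75.
Cost at Q* = (D/Q*)S + (Q*/2)H = √(2DSH) ≈ $13,164.53.
Cost at Q = 3,200: (40,560/3,200)×196 + (3,200/2)×10.9 = $2,484.30 + $17,440.00 = $19,924.30.
Excess = $19,924.30 − $13,164.53 = $6,759.77.

Extra cost ≈ $6,760 per year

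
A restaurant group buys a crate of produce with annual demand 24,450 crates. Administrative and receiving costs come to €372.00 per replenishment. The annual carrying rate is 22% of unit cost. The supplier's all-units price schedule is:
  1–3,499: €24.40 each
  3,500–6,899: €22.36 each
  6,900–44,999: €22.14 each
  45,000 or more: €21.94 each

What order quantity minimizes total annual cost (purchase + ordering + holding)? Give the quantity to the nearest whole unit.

Holding cost per unit per year at price C is H = 0.22·C.
Candidates are each tier's EOQ (if it falls in that tier) and each price-break quantity.
EOQ at €24.40 = 1840.9 (feasible in tier 1): TC = 24,450×€24.40 + (24,450/1840.9)×372 + (1840.9/2)×0.22×€24.40 = €606,461.71.
EOQ at €22.36 = 1923.0 < 3500, so use break Q=3500: TC = 24,450×€22.36 + (24,450/3500.0)×372 + (3500.0/2)×0.22×€22.36 = €557,909.29.
EOQ at €22.14 = 1932.5 < 6900, so use break Q=6900: TC = 24,450×€22.14 + (24,450/6900.0)×372 + (6900.0/2)×0.22×€22.14 = €559,445.43.
EOQ at €21.94 = 1941.3 < 45000, so use break Q=45000: TC = 24,450×€21.94 + (24,450/45000.0)×372 + (45000.0/2)×0.22×€21.94 = €645,238.12.
Lowest total cost is €557,909.29 at Q = 3500.0.

Q* ≈ 3,500 crates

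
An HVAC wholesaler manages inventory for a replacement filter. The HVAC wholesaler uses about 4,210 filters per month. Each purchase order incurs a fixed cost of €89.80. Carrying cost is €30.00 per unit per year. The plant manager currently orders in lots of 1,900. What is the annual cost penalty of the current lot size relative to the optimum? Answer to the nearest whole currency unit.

Annual demand D = 4,210 × 12 = 50,520.
EOQ = √(2DS/H) = √(2 × 50,520 × 89.8 / 30) ≈ 549.95.
Cost at Q* = (D/Q*)S + (Q*/2)H = √(2DSH) ≈ €16,498.54.
Cost at Q = 1,900: (50,520/1,900)×89.8 + (1,900/2)×30 = €2,387.73 + €28,500.00 = €30,887.73.
Excess = €30,887.73 − €16,498.54 = €14,389.20.

Extra cost ≈ €14,389 per year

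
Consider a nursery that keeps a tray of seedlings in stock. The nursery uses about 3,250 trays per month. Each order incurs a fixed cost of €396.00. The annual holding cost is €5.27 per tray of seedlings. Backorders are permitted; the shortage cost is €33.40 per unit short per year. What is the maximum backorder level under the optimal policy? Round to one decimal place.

S* ≈ 355.0 trays

Annual demand D = 3,250 × 12 = 39,000.
With planned backorders, Q* = √(2DS/H) · √((H+B)/B).
√(2DS/H) = √(2 × 39,000 × 396 / 5.27) = 2420.971.
√((H+B)/B) = √((5.27+33.4)/33.4) = 1.0760.
Q* ≈ 2604.974.
S* = Q* · H/(H+B) = 2604.974 × 5.27/38.67 ≈ 355.009.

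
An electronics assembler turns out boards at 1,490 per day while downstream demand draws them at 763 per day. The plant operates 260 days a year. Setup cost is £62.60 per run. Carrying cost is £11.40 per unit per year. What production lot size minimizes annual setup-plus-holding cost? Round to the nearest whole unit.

Annual demand D = 763 × 260 = 198,380.
Production build-up factor (1 − d/p) = 1 − 763/1,490 = 0.4879.
Q* = √(2DS / (H(1 − d/p))) = √(2 × 198,380 × 62.6 / (11.4 × 0.4879)).
= √(24,837,176 / 5.5623) ≈ 2113.122.

Q* ≈ 2,113 boards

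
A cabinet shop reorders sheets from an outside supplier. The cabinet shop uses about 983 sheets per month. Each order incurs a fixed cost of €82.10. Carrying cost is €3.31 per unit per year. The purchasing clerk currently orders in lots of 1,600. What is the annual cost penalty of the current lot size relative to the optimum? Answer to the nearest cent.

Annual demand D = 983 × 12 = 11,796.
EOQ = √(2DS/H) = √(2 × 11,796 × 82.1 / 3.31) ≈ 764.96.
Cost at Q* = (D/Q*)S + (Q*/2)H = √(2DSH) ≈ €2,532.02.
Cost at Q = 1,600: (11,796/1,600)×82.1 + (1,600/2)×3.31 = €605.28 + €2,648.00 = €3,253.28.
Excess = €3,253.28 − €2,532.02 = €721.26.

Extra cost ≈ €721.26 per year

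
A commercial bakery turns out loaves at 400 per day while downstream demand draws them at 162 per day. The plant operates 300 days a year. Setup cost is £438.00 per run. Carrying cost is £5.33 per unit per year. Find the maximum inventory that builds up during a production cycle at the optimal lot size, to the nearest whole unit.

I_max ≈ 2,180 loaves

Annual demand D = 162 × 300 = 48,600.
Production build-up factor (1 − d/p) = 1 − 162/400 = 0.5950.
Q* = √(2DS / (H(1 − d/p))) = √(2 × 48,600 × 438 / (5.33 × 0.5950)).
= √(42,573,600 / 3.1713) ≈ 3663.938.
Maximum inventory = Q*(1 − d/p) = 3663.938 × 0.5950 ≈ 2180.043.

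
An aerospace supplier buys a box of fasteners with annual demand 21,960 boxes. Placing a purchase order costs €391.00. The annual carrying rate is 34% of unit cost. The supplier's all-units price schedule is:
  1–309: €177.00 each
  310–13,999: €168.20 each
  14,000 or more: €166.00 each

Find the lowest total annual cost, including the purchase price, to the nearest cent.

TC* ≈ €3,725,010.05

Holding cost per unit per year at price C is H = 0.34·C.
Candidates are each tier's EOQ (if it falls in that tier) and each price-break quantity.
Tier 1 (€177.00): EOQ = 534.2 exceeds tier's upper bound 309, so this tier is dominated.
EOQ at €168.20 = 548.0 (feasible in tier 2): TC = 21,960×€168.20 + (21,960/548.0)×391 + (548.0/2)×0.34×€168.20 = €3,725,010.05.
EOQ at €166.00 = 551.6 < 14000, so use break Q=14000: TC = 21,960×€166.00 + (21,960/14000.0)×391 + (14000.0/2)×0.34×€166.00 = €4,041,053.31.
Lowest total cost among the candidates is at Q = 548.0.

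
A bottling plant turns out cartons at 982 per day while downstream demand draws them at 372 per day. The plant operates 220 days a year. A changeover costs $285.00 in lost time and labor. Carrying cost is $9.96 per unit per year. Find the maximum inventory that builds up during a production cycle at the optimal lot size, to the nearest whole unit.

Annual demand D = 372 × 220 = 81,840.
Production build-up factor (1 − d/p) = 1 − 372/982 = 0.6212.
Q* = √(2DS / (H(1 − d/p))) = √(2 × 81,840 × 285 / (9.96 × 0.6212)).
= √(46,648,800 / 6.187) ≈ 2745.879.
Maximum inventory = Q*(1 − d/p) = 2745.879 × 0.6212 ≈ 1705.689.

I_max ≈ 1,706 cartons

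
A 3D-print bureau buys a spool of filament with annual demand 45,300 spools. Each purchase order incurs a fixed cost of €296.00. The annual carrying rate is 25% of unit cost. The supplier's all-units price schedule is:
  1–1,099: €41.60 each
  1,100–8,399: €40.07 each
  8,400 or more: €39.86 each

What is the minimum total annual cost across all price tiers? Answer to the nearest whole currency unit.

Holding cost per unit per year at price C is H = 0.25·C.
Candidates are each tier's EOQ (if it falls in that tier) and each price-break quantity.
Tier 1 (€41.60): EOQ = 1605.8 exceeds tier's upper bound 1099, so this tier is dominated.
EOQ at €40.07 = 1636.2 (feasible in tier 2): TC = 45,300×€40.07 + (45,300/1636.2)×296 + (1636.2/2)×0.25×€40.07 = €1,831,561.40.
EOQ at €39.86 = 1640.5 < 8400, so use break Q=8400: TC = 45,300×€39.86 + (45,300/8400.0)×296 + (8400.0/2)×0.25×€39.86 = €1,849,107.29.
Lowest total cost among the candidates is at Q = 1636.2.

TC* ≈ €1,831,561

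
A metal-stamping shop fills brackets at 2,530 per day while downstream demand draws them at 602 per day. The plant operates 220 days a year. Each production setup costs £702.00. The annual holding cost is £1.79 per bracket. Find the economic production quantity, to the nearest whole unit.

Annual demand D = 602 × 220 = 132,440.
Production build-up factor (1 − d/p) = 1 − 602/2,530 = 0.7621.
Q* = √(2DS / (H(1 − d/p))) = √(2 × 132,440 × 702 / (1.79 × 0.7621)).
= √(185,945,760 / 1.3641) ≈ 11675.443.

Q* ≈ 11,675 brackets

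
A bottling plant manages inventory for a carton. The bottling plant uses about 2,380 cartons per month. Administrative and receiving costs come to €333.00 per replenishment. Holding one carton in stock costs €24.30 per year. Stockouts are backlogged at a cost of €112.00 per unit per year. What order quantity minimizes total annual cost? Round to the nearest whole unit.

Annual demand D = 2,380 × 12 = 28,560.
With planned backorders, Q* = √(2DS/H) · √((H+B)/B).
√(2DS/H) = √(2 × 28,560 × 333 / 24.3) = 884.735.
√((H+B)/B) = √((24.3+112)/112) = 1.1032.
Q* ≈ 976.005.

Q* ≈ 976 cartons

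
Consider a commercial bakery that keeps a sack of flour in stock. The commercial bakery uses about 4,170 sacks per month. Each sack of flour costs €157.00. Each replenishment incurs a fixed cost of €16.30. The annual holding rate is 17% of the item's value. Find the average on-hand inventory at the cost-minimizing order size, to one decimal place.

Average inventory ≈ 123.6 sacks

Annual demand D = 4,170 × 12 = 50,040.
Holding cost H = 0.17 × €157.00 = €26.6900 per unit per year.
The optimal lot size = √(2DS/H) = √(2 × 50,040 × 16.3 / 26.69) ≈ 247.23.
Average inventory = Q*/2 ≈ 247.23 / 2 = 123.613.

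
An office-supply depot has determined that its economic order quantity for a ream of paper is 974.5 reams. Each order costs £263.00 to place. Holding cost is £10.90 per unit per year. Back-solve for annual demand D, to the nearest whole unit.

Squaring Q* = √(2DS/H) gives Q*² = 2DS/H.
From Q* = √(2DS/H): D = Q*²H / (2S) = 974.5² × 10.9 / (2 × 263) = 19679.064.

D ≈ 19,679 reams per year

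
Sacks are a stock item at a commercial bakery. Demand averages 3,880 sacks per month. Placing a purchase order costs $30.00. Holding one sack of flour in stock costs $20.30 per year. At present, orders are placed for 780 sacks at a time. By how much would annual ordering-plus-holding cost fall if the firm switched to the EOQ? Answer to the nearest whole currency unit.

Annual demand D = 3,880 × 12 = 46,560.
EOQ = √(2DS/H) = √(2 × 46,560 × 30 / 20.3) ≈ 370.97.
Cost at Q* = (D/Q*)S + (Q*/2)H = √(2DSH) ≈ $7,530.61.
Cost at Q = 780: (46,560/780)×30 + (780/2)×20.3 = $1,790.77 + $7,917.00 = $9,707.77.
Excess = $9,707.77 − $7,530.61 = $2,177.16.

Extra cost ≈ $2,177 per year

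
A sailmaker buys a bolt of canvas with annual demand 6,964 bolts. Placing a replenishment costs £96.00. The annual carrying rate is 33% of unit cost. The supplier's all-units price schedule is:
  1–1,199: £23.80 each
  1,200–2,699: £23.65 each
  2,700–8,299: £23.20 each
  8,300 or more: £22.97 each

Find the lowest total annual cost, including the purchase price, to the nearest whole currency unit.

TC* ≈ £168,984

Holding cost per unit per year at price C is H = 0.33·C.
Candidates are each tier's EOQ (if it falls in that tier) and each price-break quantity.
EOQ at £23.80 = 412.6 (feasible in tier 1): TC = 6,964×£23.80 + (6,964/412.6)×96 + (412.6/2)×0.33×£23.80 = £168,983.80.
EOQ at £23.65 = 413.9 < 1200, so use break Q=1200: TC = 6,964×£23.65 + (6,964/1200.0)×96 + (1200.0/2)×0.33×£23.65 = £169,938.42.
EOQ at £23.20 = 417.9 < 2700, so use break Q=2700: TC = 6,964×£23.20 + (6,964/2700.0)×96 + (2700.0/2)×0.33×£23.20 = £172,148.01.
EOQ at £22.97 = 420.0 < 8300, so use break Q=8300: TC = 6,964×£22.97 + (6,964/8300.0)×96 + (8300.0/2)×0.33×£22.97 = £191,501.04.
Lowest total cost among the candidates is at Q = 412.6.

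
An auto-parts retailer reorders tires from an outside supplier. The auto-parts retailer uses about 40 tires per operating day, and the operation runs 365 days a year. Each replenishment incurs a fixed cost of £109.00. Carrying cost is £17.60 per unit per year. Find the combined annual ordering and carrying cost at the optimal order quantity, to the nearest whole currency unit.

Annual demand D = 40 × 365 = 14,600.
The optimal lot size = √(2DS/H) = √(2 × 14,600 × 109 / 17.6) ≈ 425.25.
At the optimum the two cost components are equal, so total cost = 2·(Q*/2)H = Q*·H.
Minimum total = √(2DSH) = √(2 × 14,600 × 109 × 17.6) ≈ 7484.469.

TC* ≈ £7,484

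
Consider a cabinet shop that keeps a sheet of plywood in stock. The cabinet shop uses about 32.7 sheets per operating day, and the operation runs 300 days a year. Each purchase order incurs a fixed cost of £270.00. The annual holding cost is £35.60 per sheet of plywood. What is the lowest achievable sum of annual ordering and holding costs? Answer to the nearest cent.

TC* ≈ £13,732.71

Annual demand D = 32.7 × 300 = 9,810.
Q* = √(2DS/H) = √(2 × 9,810 × 270 / 35.6) ≈ 385.75.
At the optimum the two cost components are equal, so total cost = 2·(Q*/2)H = Q*·H.
Minimum total = √(2DSH) = √(2 × 9,810 × 270 × 35.6) ≈ 13732.714.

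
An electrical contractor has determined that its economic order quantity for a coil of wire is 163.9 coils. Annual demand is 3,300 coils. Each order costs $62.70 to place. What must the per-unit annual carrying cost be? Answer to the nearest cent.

H ≈ $15.40

Invert the EOQ relation Q*² = 2DS/H.
From Q* = √(2DS/H): H = 2DS / Q*² = 2 × 3,300 × 62.7 / 163.9² = 15.4047.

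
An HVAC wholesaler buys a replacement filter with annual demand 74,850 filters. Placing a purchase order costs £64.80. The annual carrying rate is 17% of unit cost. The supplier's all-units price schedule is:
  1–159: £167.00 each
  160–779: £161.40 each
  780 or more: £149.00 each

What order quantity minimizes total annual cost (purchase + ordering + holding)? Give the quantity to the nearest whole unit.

Q* ≈ 780 filters

Holding cost per unit per year at price C is H = 0.17·C.
Candidates are each tier's EOQ (if it falls in that tier) and each price-break quantity.
Tier 1 (£167.00): EOQ = 584.5 exceeds tier's upper bound 159, so this tier is dominated.
EOQ at £161.40 = 594.6 (feasible in tier 2): TC = 74,850×£161.40 + (74,850/594.6)×64.8 + (594.6/2)×0.17×£161.40 = £12,097,104.53.
EOQ at £149.00 = 618.8 < 780, so use break Q=780: TC = 74,850×£149.00 + (74,850/780.0)×64.8 + (780.0/2)×0.17×£149.00 = £11,168,747.01.
Lowest total cost is £11,168,747.01 at Q = 780.0.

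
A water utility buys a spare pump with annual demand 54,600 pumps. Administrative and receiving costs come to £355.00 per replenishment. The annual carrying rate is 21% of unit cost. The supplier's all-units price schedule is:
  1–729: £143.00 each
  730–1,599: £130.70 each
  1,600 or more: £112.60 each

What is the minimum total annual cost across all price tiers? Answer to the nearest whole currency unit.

Holding cost per unit per year at price C is H = 0.21·C.
For each price level, check whether its EOQ is feasible; otherwise the best quantity at that price is the breakpoint.
Tier 1 (£143.00): EOQ = 1136.2 exceeds tier's upper bound 729, so this tier is dominated.
EOQ at £130.70 = 1188.4 (feasible in tier 2): TC = 54,600×£130.70 + (54,600/1188.4)×355 + (1188.4/2)×0.21×£130.70 = £7,168,839.17.
EOQ at £112.60 = 1280.4 < 1600, so use break Q=1600: TC = 54,600×£112.60 + (54,600/1600.0)×355 + (1600.0/2)×0.21×£112.60 = £6,178,991.17.
Lowest total cost among the candidates is at Q = 1600.0.

TC* ≈ £6,178,991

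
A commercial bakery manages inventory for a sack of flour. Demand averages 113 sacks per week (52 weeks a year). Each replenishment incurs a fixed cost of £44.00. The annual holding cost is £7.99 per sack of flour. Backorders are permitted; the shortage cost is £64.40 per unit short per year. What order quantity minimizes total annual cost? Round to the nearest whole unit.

Annual demand D = 113 × 52 = 5,876.
With planned backorders, Q* = √(2DS/H) · √((H+B)/B).
√(2DS/H) = √(2 × 5,876 × 44 / 7.99) = 254.395.
√((H+B)/B) = √((7.99+64.4)/64.4) = 1.0602.
Q* ≈ 269.715.

Q* ≈ 270 sacks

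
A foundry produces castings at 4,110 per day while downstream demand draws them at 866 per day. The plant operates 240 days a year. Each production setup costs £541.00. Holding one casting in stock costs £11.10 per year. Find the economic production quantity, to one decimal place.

Annual demand D = 866 × 240 = 207,840.
Production build-up factor (1 − d/p) = 1 − 866/4,110 = 0.7893.
Q* = √(2DS / (H(1 − d/p))) = √(2 × 207,840 × 541 / (11.1 × 0.7893)).
= √(224,882,880 / 8.7612) ≈ 5066.373.

Q* ≈ 5,066.4 castings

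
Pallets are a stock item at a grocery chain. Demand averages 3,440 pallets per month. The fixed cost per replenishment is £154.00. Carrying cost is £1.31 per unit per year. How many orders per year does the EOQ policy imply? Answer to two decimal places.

Annual demand D = 3,440 × 12 = 41,280.
Q* = √(2DS/H) = √(2 × 41,280 × 154 / 1.31) ≈ 3115.37.
Orders per year = D / Q* = 41,280 / 3115.37 ≈ 13.250.

N ≈ 13.25 orders per year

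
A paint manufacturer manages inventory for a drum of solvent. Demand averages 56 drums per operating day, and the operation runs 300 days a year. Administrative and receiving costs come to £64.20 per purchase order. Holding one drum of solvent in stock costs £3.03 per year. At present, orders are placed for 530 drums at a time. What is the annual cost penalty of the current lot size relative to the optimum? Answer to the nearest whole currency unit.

Extra cost ≈ £281 per year

Annual demand D = 56 × 300 = 16,800.
EOQ = √(2DS/H) = √(2 × 16,800 × 64.2 / 3.03) ≈ 843.75.
Cost at Q* = (D/Q*)S + (Q*/2)H = √(2DSH) ≈ £2,556.57.
Cost at Q = 530: (16,800/530)×64.2 + (530/2)×3.03 = £2,035.02 + £802.95 = £2,837.97.
Excess = £2,837.97 − £2,556.57 = £281.39.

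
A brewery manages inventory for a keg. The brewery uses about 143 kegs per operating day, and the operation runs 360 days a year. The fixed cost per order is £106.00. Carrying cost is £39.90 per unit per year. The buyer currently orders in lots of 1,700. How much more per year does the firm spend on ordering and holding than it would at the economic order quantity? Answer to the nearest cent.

Annual demand D = 143 × 360 = 51,480.
EOQ = √(2DS/H) = √(2 × 51,480 × 106 / 39.9) ≈ 523.00.
Cost at Q* = (D/Q*)S + (Q*/2)H = √(2DSH) ≈ £20,867.65.
Cost at Q = 1,700: (51,480/1,700)×106 + (1,700/2)×39.9 = £3,209.93 + £33,915.00 = £37,124.93.
Excess = £37,124.93 − £20,867.65 = £16,257.27.

Extra cost ≈ £16,257.27 per year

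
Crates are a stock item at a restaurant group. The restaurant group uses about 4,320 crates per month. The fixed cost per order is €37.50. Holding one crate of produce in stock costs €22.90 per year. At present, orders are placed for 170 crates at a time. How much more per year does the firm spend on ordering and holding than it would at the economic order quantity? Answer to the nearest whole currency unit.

Extra cost ≈ €3,946 per year

Annual demand D = 4,320 × 12 = 51,840.
EOQ = √(2DS/H) = √(2 × 51,840 × 37.5 / 22.9) ≈ 412.05.
Cost at Q* = (D/Q*)S + (Q*/2)H = √(2DSH) ≈ €9,435.85.
Cost at Q = 170: (51,840/170)×37.5 + (170/2)×22.9 = €11,435.29 + €1,946.50 = €13,381.79.
Excess = €13,381.79 − €9,435.85 = €3,945.95.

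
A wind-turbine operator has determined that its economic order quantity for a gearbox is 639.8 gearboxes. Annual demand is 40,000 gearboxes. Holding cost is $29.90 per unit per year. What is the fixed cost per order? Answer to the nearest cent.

S ≈ $152.99

The basic EOQ model gives Q* = √(2DS/H); rearrange for the unknown.
From Q* = √(2DS/H): S = Q*²H / (2D) = 639.8² × 29.9 / (2 × 40,000) = 152.9923.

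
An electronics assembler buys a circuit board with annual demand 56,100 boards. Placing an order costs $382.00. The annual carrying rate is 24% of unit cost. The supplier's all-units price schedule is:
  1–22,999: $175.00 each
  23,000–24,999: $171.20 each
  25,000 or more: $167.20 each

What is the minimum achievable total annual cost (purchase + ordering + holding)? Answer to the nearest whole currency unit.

Holding cost per unit per year at price C is H = 0.24·C.
Evaluate total cost at each tier's feasible EOQ or, if the EOQ is below the tier, at the tier's minimum quantity.
EOQ at $175.00 = 1010.2 (feasible in tier 1): TC = 56,100×$175.00 + (56,100/1010.2)×382 + (1010.2/2)×0.24×$175.00 = $9,859,928.02.
EOQ at $171.20 = 1021.3 < 23000, so use break Q=23000: TC = 56,100×$171.20 + (56,100/23000.0)×382 + (23000.0/2)×0.24×$171.20 = $10,077,763.75.
EOQ at $167.20 = 1033.5 < 25000, so use break Q=25000: TC = 56,100×$167.20 + (56,100/25000.0)×382 + (25000.0/2)×0.24×$167.20 = $9,882,377.21.
Lowest total cost among the candidates is at Q = 1010.2.

TC* ≈ $9,859,928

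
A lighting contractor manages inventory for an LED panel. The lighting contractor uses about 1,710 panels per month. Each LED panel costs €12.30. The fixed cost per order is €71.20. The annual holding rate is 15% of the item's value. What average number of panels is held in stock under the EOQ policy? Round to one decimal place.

Annual demand D = 1,710 × 12 = 20,520.
Holding cost H = 0.15 × €12.30 = €1.8450 per unit per year.
The optimal lot size = √(2DS/H) = √(2 × 20,520 × 71.2 / 1.845) ≈ 1258.48.
Average inventory = Q*/2 ≈ 1258.48 / 2 = 629.239.

Average inventory ≈ 629.2 panels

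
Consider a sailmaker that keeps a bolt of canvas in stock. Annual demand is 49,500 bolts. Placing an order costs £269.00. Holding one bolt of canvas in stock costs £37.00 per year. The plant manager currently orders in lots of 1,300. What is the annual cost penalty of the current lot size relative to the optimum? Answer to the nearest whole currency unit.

Extra cost ≈ £2,902 per year

EOQ = √(2DS/H) = √(2 × 49,500 × 269 / 37) ≈ 848.38.
Cost at Q* = (D/Q*)S + (Q*/2)H = √(2DSH) ≈ £31,390.24.
Cost at Q = 1,300: (49,500/1,300)×269 + (1,300/2)×37 = £10,242.69 + £24,050.00 = £34,292.69.
Excess = £34,292.69 − £31,390.24 = £2,902.45.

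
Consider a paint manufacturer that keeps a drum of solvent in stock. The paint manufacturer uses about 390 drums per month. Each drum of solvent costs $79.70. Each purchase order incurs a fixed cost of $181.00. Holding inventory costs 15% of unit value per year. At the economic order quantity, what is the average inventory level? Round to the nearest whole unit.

Annual demand D = 390 × 12 = 4,680.
Holding cost H = 0.15 × $79.70 = $11.9550 per unit per year.
Q* = √(2DS/H) = √(2 × 4,680 × 181 / 11.955) ≈ 376.45.
Average inventory = Q*/2 ≈ 376.45 / 2 = 188.223.

Average inventory ≈ 188 drums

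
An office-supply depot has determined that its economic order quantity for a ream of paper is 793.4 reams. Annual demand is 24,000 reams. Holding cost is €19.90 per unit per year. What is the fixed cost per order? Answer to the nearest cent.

The basic EOQ model gives Q* = √(2DS/H); rearrange for the unknown.
From Q* = √(2DS/H): S = Q*²H / (2D) = 793.4² × 19.9 / (2 × 24,000) = 260.9734.

S ≈ €260.97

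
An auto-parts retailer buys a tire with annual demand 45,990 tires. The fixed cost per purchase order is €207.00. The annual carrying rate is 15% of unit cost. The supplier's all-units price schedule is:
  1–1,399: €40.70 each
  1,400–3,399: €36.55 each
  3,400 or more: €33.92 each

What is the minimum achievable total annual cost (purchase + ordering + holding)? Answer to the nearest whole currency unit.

TC* ≈ €1,571,430

Holding cost per unit per year at price C is H = 0.15·C.
Candidates are each tier's EOQ (if it falls in that tier) and each price-break quantity.
Tier 1 (€40.70): EOQ = 1766.0 exceeds tier's upper bound 1399, so this tier is dominated.
EOQ at €36.55 = 1863.6 (feasible in tier 2): TC = 45,990×€36.55 + (45,990/1863.6)×207 + (1863.6/2)×0.15×€36.55 = €1,691,151.45.
EOQ at €33.92 = 1934.5 < 3400, so use break Q=3400: TC = 45,990×€33.92 + (45,990/3400.0)×207 + (3400.0/2)×0.15×€33.92 = €1,571,430.38.
Lowest total cost among the candidates is at Q = 3400.0.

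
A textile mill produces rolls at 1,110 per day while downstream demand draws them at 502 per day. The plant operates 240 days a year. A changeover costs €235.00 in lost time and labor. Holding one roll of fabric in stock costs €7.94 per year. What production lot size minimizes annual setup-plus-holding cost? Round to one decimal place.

Annual demand D = 502 × 240 = 120,480.
Production build-up factor (1 − d/p) = 1 − 502/1,110 = 0.5477.
Q* = √(2DS / (H(1 − d/p))) = √(2 × 120,480 × 235 / (7.94 × 0.5477)).
= √(56,625,600 / 4.3491) ≈ 3608.327.

Q* ≈ 3,608.3 rolls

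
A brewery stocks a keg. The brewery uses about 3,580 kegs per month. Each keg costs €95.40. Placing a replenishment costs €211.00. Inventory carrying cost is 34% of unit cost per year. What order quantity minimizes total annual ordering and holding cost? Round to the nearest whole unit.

Q* ≈ 748 kegs

Annual demand D = 3,580 × 12 = 42,960.
Holding cost H = 0.34 × €95.40 = €32.4360 per unit per year.
EOQ = √(2DS / H) = √(2 × 42,960 × 211 / 32.436).
= √(18,129,120 / 32.436) = √558,919.7188 ≈ 747.609.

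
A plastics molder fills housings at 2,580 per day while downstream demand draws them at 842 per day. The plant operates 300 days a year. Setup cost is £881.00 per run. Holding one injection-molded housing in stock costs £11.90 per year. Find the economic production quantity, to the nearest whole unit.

Q* ≈ 7,451 housings

Annual demand D = 842 × 300 = 252,600.
Production build-up factor (1 − d/p) = 1 − 842/2,580 = 0.6736.
Q* = √(2DS / (H(1 − d/p))) = √(2 × 252,600 × 881 / (11.9 × 0.6736)).
= √(445,081,200 / 8.0164) ≈ 7451.284.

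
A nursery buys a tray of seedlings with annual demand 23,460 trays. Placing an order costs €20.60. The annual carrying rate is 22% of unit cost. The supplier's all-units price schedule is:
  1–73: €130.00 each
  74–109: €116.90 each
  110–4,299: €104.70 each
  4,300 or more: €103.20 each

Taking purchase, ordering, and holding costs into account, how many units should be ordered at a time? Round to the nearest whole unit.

Holding cost per unit per year at price C is H = 0.22·C.
Evaluate total cost at each tier's feasible EOQ or, if the EOQ is below the tier, at the tier's minimum quantity.
Tier 1 (€130.00): EOQ = 183.8 exceeds tier's upper bound 73, so this tier is dominated.
Tier 2 (€116.90): EOQ = 193.9 exceeds tier's upper bound 109, so this tier is dominated.
EOQ at €104.70 = 204.8 (feasible in tier 3): TC = 23,460×€104.70 + (23,460/204.8)×20.6 + (204.8/2)×0.22×€104.70 = €2,460,980.43.
EOQ at €103.20 = 206.3 < 4300, so use break Q=4300: TC = 23,460×€103.20 + (23,460/4300.0)×20.6 + (4300.0/2)×0.22×€103.20 = €2,469,997.99.
Lowest total cost is €2,460,980.43 at Q = 204.8.

Q* ≈ 205 trays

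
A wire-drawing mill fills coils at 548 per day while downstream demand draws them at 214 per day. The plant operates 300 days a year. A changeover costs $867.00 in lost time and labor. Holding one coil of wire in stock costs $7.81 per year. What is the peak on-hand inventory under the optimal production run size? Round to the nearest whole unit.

Annual demand D = 214 × 300 = 64,200.
Production build-up factor (1 − d/p) = 1 − 214/548 = 0.6095.
Q* = √(2DS / (H(1 − d/p))) = √(2 × 64,200 × 867 / (7.81 × 0.6095)).
= √(111,322,800 / 4.7601) ≈ 4835.970.
Maximum inventory = Q*(1 − d/p) = 4835.970 × 0.6095 ≈ 2947.471.

I_max ≈ 2,947 coils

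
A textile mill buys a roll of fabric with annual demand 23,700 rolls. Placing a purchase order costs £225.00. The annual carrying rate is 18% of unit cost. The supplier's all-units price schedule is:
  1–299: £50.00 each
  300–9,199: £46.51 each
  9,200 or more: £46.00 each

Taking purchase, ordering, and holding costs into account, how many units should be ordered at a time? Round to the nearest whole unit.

Q* ≈ 1,129 rolls

Holding cost per unit per year at price C is H = 0.18·C.
Candidates are each tier's EOQ (if it falls in that tier) and each price-break quantity.
Tier 1 (£50.00): EOQ = 1088.6 exceeds tier's upper bound 299, so this tier is dominated.
EOQ at £46.51 = 1128.7 (feasible in tier 2): TC = 23,700×£46.51 + (23,700/1128.7)×225 + (1128.7/2)×0.18×£46.51 = £1,111,736.09.
EOQ at £46.00 = 1134.9 < 9200, so use break Q=9200: TC = 23,700×£46.00 + (23,700/9200.0)×225 + (9200.0/2)×0.18×£46.00 = £1,128,867.62.
Lowest total cost is £1,111,736.09 at Q = 1128.7.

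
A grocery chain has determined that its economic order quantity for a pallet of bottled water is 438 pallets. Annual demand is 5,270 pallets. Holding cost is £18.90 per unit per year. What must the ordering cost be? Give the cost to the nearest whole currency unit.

S ≈ £344

The basic EOQ model gives Q* = √(2DS/H); rearrange for the unknown.
From Q* = √(2DS/H): S = Q*²H / (2D) = 438² × 18.9 / (2 × 5,270) = 344.0087.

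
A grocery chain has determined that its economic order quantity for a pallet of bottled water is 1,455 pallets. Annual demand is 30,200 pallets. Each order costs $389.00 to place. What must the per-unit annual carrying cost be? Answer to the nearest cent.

H ≈ $11.10

The basic EOQ model gives Q* = √(2DS/H); rearrange for the unknown.
From Q* = √(2DS/H): H = 2DS / Q*² = 2 × 30,200 × 389 / 1,455² = 11.0984.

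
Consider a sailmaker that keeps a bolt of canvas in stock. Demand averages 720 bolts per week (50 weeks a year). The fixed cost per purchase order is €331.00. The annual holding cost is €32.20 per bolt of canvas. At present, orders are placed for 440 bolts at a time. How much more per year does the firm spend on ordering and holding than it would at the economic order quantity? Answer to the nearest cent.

Extra cost ≈ €6,464.01 per year

Annual demand D = 720 × 50 = 36,000.
EOQ = √(2DS/H) = √(2 × 36,000 × 331 / 32.2) ≈ 860.30.
Cost at Q* = (D/Q*)S + (Q*/2)H = √(2DSH) ≈ €27,701.81.
Cost at Q = 440: (36,000/440)×331 + (440/2)×32.2 = €27,081.82 + €7,084.00 = €34,165.82.
Excess = €34,165.82 − €27,701.81 = €6,464.01.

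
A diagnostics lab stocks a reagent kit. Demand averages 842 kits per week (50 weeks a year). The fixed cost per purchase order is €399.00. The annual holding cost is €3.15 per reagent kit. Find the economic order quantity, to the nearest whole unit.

Annual demand D = 842 × 50 = 42,100.
EOQ = √(2DS / H) = √(2 × 42,100 × 399 / 3.15).
= √(33,595,800 / 3.15) = √10,665,333.3333 ≈ 3265.782.

Q* ≈ 3,266 kits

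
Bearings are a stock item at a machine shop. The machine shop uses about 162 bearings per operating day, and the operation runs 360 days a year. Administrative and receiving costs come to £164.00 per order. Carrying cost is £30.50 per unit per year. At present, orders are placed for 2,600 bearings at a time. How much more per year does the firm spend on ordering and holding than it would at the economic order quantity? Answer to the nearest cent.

Annual demand D = 162 × 360 = 58,320.
EOQ = √(2DS/H) = √(2 × 58,320 × 164 / 30.5) ≈ 791.95.
Cost at Q* = (D/Q*)S + (Q*/2)H = √(2DSH) ≈ £24,154.36.
Cost at Q = 2,600: (58,320/2,600)×164 + (2,600/2)×30.5 = £3,678.65 + £39,650.00 = £43,328.65.
Excess = £43,328.65 − £24,154.36 = £19,174.28.

Extra cost ≈ £19,174.28 per year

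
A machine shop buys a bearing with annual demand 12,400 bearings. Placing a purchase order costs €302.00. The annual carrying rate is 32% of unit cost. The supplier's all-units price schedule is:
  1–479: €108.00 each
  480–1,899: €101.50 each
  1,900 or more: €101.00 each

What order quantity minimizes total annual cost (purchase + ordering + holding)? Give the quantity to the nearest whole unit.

Q* ≈ 480 bearings

Holding cost per unit per year at price C is H = 0.32·C.
For each price level, check whether its EOQ is feasible; otherwise the best quantity at that price is the breakpoint.
EOQ at €108.00 = 465.5 (feasible in tier 1): TC = 12,400×€108.00 + (12,400/465.5)×302 + (465.5/2)×0.32×€108.00 = €1,355,288.52.
EOQ at €101.50 = 480.2 (feasible in tier 2): TC = 12,400×€101.50 + (12,400/480.2)×302 + (480.2/2)×0.32×€101.50 = €1,274,196.87.
EOQ at €101.00 = 481.4 < 1900, so use break Q=1900: TC = 12,400×€101.00 + (12,400/1900.0)×302 + (1900.0/2)×0.32×€101.00 = €1,285,074.95.
Lowest total cost is €1,274,196.87 at Q = 480.2.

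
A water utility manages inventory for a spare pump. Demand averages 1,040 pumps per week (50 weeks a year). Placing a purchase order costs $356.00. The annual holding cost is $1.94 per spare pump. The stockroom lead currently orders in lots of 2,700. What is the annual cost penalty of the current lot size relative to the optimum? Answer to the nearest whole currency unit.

Annual demand D = 1,040 × 50 = 52,000.
EOQ = √(2DS/H) = √(2 × 52,000 × 356 / 1.94) ≈ 4368.59.
Cost at Q* = (D/Q*)S + (Q*/2)H = √(2DSH) ≈ $8,475.06.
Cost at Q = 2,700: (52,000/2,700)×356 + (2,700/2)×1.94 = $6,856.30 + $2,619.00 = $9,475.30.
Excess = $9,475.30 − $8,475.06 = $1,000.24.

Extra cost ≈ $1,000 per year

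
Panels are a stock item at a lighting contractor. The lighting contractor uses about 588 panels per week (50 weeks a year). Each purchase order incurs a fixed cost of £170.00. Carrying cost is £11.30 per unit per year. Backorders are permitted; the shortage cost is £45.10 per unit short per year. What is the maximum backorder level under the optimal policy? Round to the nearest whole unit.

Annual demand D = 588 × 50 = 29,400.
With planned backorders, Q* = √(2DS/H) · √((H+B)/B).
√(2DS/H) = √(2 × 29,400 × 170 / 11.3) = 940.533.
√((H+B)/B) = √((11.3+45.1)/45.1) = 1.1183.
Q* ≈ 1051.781.
S* = Q* · H/(H+B) = 1051.781 × 11.3/56.4 ≈ 210.729.

S* ≈ 211 panels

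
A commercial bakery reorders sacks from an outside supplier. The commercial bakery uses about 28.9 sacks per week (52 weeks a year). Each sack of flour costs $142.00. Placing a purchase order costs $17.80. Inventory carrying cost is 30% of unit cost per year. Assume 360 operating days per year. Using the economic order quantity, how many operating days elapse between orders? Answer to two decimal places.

Annual demand D = 28.9 × 52 = 1,502.8.
Holding cost H = 0.30 × $142.00 = $42.6000 per unit per year.
Q* = √(2DS/H) = √(2 × 1,502.8 × 17.8 / 42.6) ≈ 35.44.
Cycle time = Q*/D × 360 = 35.44 / 1,502.8 × 360 ≈ 8.489 days.

T ≈ 8.49 days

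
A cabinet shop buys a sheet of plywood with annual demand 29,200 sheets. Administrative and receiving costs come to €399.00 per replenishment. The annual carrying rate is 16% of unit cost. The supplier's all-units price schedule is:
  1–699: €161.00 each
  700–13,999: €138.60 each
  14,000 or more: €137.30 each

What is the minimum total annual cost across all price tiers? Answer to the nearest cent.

Holding cost per unit per year at price C is H = 0.16·C.
Evaluate total cost at each tier's feasible EOQ or, if the EOQ is below the tier, at the tier's minimum quantity.
Tier 1 (€161.00): EOQ = 951.1 exceeds tier's upper bound 699, so this tier is dominated.
EOQ at €138.60 = 1025.1 (feasible in tier 2): TC = 29,200×€138.60 + (29,200/1025.1)×399 + (1025.1/2)×0.16×€138.60 = €4,069,851.83.
EOQ at €137.30 = 1029.9 < 14000, so use break Q=14000: TC = 29,200×€137.30 + (29,200/14000.0)×399 + (14000.0/2)×0.16×€137.30 = €4,163,768.20.
Lowest total cost among the candidates is at Q = 1025.1.

TC* ≈ €4,069,851.83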